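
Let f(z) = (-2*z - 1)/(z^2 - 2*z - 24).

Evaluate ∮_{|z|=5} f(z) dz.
By the residue theorem, ∮_C f(z) dz = 2πi · (sum of the residues of f at the poles inside |z| = 5).

The denominator factors as (z + 4)*(z - 6), so the singularities of f are simple poles at z = -4, z = 6.
  |-4|² = 16 < 25 = 5², so this pole is inside the contour.
  |6|² = 36 > 25 = 5², so this pole is outside the contour.

With P(z) = -2*z - 1 and Q(z) = z^2 - 2*z - 24, each pole is simple, so Res(f, z₀) = P(z₀)/Q'(z₀) with Q'(z) = 2*z - 2.
  Res(f, -4) = P(-4)/Q'(-4) = (7)/(-10) = -7/10

∮_C f(z) dz = 2πi · (-7/10) = -7*I*pi/5

Final answer: -7*I*pi/5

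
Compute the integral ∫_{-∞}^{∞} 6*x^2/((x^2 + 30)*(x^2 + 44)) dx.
Let f(z) = 6*z^2/((z^2 + 30)*(z^2 + 44)). The denominator has no real zeros and deg Q - deg P = 2 ≥ 2, so the integral of f over the upper semicircle |z| = R tends to 0 as R → ∞. Closing the contour in the upper half-plane,
  ∫_{-∞}^{∞} f(x) dx = 2πi · Σ Res(f, z_k)  over the poles with Im z_k > 0.

Zeros of the denominator: z^2 + 30 = 0 gives z = ±sqrt(30)*I; z^2 + 44 = 0 gives z = ±2*sqrt(11)*I.
Upper half-plane: z = 2*sqrt(11)*I, z = sqrt(30)*I (simple).

Each pole is a simple zero of Q(z) = z^4 + 74*z^2 + 1320, so Res(f, z₀) = P(z₀)/Q'(z₀) with P(z) = 6*z^2, Q'(z) = 4*z^3 + 148*z:
  Res(f, 2*sqrt(11)*I) = (-264)/(-56*sqrt(11)*I) = -3*sqrt(11)*I/7
  Res(f, sqrt(30)*I) = (-180)/(28*sqrt(30)*I) = 3*sqrt(30)*I/14

Sum of residues: 3*I*(-2*sqrt(11) + sqrt(30))/14
∫_{-∞}^{∞} f(x) dx = 2πi · (3*I*(-2*sqrt(11) + sqrt(30))/14) = 3*pi*(-sqrt(30) + 2*sqrt(11))/7

Final answer: 3*pi*(-sqrt(30) + 2*sqrt(11))/7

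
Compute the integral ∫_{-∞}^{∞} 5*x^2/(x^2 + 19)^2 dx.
5*sqrt(19)*pi/38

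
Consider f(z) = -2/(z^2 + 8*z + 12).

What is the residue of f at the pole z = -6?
1/2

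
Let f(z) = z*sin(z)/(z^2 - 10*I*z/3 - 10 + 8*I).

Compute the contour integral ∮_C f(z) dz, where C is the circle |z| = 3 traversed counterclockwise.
By the residue theorem, ∮_C f(z) dz = 2πi · (sum of the residues of f at the poles inside |z| = 3).

The denominator factors as (z + 3 - 3*I)*(z - 3 - I/3), so the singularities of f are simple poles at z = -3 + 3*I, z = 3 + I/3.
  |-3 + 3*I|² = 18 > 9 = 3², so this pole is outside the contour.
  |3 + I/3|² = 82/9 > 9 = 3², so this pole is outside the contour.

No pole lies inside the contour, so f is analytic on and inside C and the integral is 0 (Cauchy's theorem).

Final answer: 0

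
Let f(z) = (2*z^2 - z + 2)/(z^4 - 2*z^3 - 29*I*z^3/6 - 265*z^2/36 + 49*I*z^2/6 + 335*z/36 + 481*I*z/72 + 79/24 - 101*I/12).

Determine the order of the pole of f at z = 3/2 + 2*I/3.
Factor the denominator:
  z^4 - 2*z^3 - 29*I*z^3/6 - 265*z^2/36 + 49*I*z^2/6 + 335*z/36 + 481*I*z/72 + 79/24 - 101*I/12 = (z - 3/2 - 2*I/3)^2*(z - 3*I)*(z + 1 - I/2)

The numerator P(z) = 2*z^2 - z + 2 has P(3/2 + 2*I/3) = 37/9 + 10*I/3 ≠ 0, so no factor of (z - 3/2 - 2*I/3) cancels.
Near z = 3/2 + 2*I/3 we can therefore write f(z) = g(z)/(z - 3/2 - 2*I/3)^2 with g analytic at 3/2 + 2*I/3 and g(3/2 + 2*I/3) ≠ 0 (g is the numerator divided by the remaining denominator factors).

Hence z = 3/2 + 2*I/3 is a pole of order 2.

Final answer: 2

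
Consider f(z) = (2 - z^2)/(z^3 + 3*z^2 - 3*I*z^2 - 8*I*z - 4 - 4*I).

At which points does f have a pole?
{-2, -1 + I, 2*I}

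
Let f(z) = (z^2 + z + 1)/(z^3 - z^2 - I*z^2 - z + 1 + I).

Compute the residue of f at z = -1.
Write f(z) = P(z)/Q(z) with P(z) = z^2 + z + 1 and Q(z) = z^3 - z^2 - I*z^2 - z + 1 + I.
The denominator factors as Q(z) = (z + 1)*(z - 1 - I)*(z - 1), so z = -1 is a simple zero of Q and P is analytic there; z = -1 is therefore a simple pole and
  Res(f, z₀) = P(z₀)/Q'(z₀).

Q'(z) = 3*z^2 - 2*z - 2*I*z - 1, so Q'(-1) = 4 + 2*I.
P(-1) = 1.

Res(f, -1) = (1)/(4 + 2*I) = 1/5 - I/10

Final answer: 1/5 - I/10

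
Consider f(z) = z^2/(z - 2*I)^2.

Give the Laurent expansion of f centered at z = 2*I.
Put w = z - (2*I), i.e. z = w + 2*I. The denominator is w^2, so it suffices to rewrite the numerator in powers of w.

P(z) = z^2
P(w + 2*I) = -4 + 4*I*w + w^2

Dividing each term by w^2:
  f = -4/w^2 + 4*I/w + 1

Substituting back w = z - 2*I:
  f(z) = -4/(z - 2*I)^2 + 4*I/(z - 2*I) + 1

The series is finite because the numerator is a polynomial; the negative powers form the principal part, and the coefficient of 1/(z - 2*I) gives Res(f, 2*I) = 4*I.

Final answer: -4/(z - 2*I)^2 + 4*I/(z - 2*I) + 1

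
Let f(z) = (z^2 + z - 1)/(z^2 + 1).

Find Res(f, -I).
Write f(z) = P(z)/Q(z) with P(z) = z^2 + z - 1 and Q(z) = z^2 + 1.
The denominator factors as Q(z) = (z + I)*(z - I), so z = -I is a simple zero of Q and P is analytic there; z = -I is therefore a simple pole and
  Res(f, z₀) = P(z₀)/Q'(z₀).

Q'(z) = 2*z, so Q'(-I) = -2*I.
P(-I) = -2 - I.

Res(f, -I) = (-2 - I)/(-2*I) = 1/2 - I

Final answer: 1/2 - I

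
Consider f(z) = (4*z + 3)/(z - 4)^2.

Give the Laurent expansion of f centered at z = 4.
Put w = z - (4), i.e. z = w + 4. The denominator is w^2, so it suffices to rewrite the numerator in powers of w.

P(z) = 4*z + 3
P(w + 4) = 19 + 4*w

Dividing each term by w^2:
  f = 19/w^2 + 4/w

Substituting back w = z - 4:
  f(z) = 19/(z - 4)^2 + 4/(z - 4)

The series is finite because the numerator is a polynomial; the negative powers form the principal part, and the coefficient of 1/(z - 4) gives Res(f, 4) = 4.

Final answer: 19/(z - 4)^2 + 4/(z - 4)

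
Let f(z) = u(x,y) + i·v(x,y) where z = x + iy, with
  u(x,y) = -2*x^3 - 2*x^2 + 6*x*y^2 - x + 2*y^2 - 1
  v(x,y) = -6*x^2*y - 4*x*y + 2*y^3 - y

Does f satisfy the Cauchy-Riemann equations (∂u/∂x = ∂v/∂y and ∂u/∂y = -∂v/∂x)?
∂u/∂x = -6*x^2 - 4*x + 6*y^2 - 1
∂v/∂y = -6*x^2 - 4*x + 6*y^2 - 1
∂u/∂y = 12*x*y + 4*y
∂v/∂x = -12*x*y - 4*y
∂u/∂x = ∂v/∂y and ∂u/∂y = -∂v/∂x hold identically; f is analytic.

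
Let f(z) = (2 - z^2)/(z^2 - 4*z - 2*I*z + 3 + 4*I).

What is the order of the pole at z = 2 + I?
Factor the denominator:
  z^2 - 4*z - 2*I*z + 3 + 4*I = (z - 2 - I)^2

The numerator P(z) = 2 - z^2 has P(2 + I) = -1 - 4*I ≠ 0, so no factor of (z - 2 - I) cancels.
Near z = 2 + I we can therefore write f(z) = g(z)/(z - 2 - I)^2 with g analytic at 2 + I and g(2 + I) ≠ 0 (g is just the numerator).

Hence z = 2 + I is a pole of order 2.

Final answer: 2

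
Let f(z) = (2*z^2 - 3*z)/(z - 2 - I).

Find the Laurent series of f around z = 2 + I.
5*I/(z - 2 - I) + 5 + 4*I + 2*(z - 2 - I)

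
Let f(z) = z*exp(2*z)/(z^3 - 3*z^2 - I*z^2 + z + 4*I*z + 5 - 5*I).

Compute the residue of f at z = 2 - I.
(-1/26 + 4*I/13)*exp(4 - 2*I)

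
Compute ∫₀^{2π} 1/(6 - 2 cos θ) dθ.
sqrt(2)*pi/4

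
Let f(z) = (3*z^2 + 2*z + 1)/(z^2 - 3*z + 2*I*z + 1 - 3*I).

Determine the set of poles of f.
The singularities of f are the zeros of the denominator. Factoring,
  z^2 - 3*z + 2*I*z + 1 - 3*I = (z - 2 + I)*(z - 1 + I)
so the candidates are z = 2 - I, z = 1 - I.

Check the numerator P(z) = 3*z^2 + 2*z + 1 at each one:
  P(2 - I) = 14 - 14*I ≠ 0, so z = 2 - I is a (simple) pole.
  P(1 - I) = 3 - 8*I ≠ 0, so z = 1 - I is a (simple) pole.

Poles of f: {1 - I, 2 - I}

Final answer: {1 - I, 2 - I}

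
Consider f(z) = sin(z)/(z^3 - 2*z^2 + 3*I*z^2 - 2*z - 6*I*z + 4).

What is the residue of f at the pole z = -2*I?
Write f(z) = P(z)/Q(z) with P(z) = sin(z) and Q(z) = z^3 - 2*z^2 + 3*I*z^2 - 2*z - 6*I*z + 4.
The denominator factors as Q(z) = (z + 2*I)*(z + I)*(z - 2), so z = -2*I is a simple zero of Q and P is analytic there; z = -2*I is therefore a simple pole and
  Res(f, z₀) = P(z₀)/Q'(z₀).

Q'(z) = 3*z^2 - 4*z + 6*I*z - 2 - 6*I, so Q'(-2*I) = -2 + 2*I.
P(-2*I) = -I*sinh(2).

Res(f, -2*I) = (-I*sinh(2))/(-2 + 2*I) = (-1/4 + I/4)*sinh(2)

Final answer: (-1/4 + I/4)*sinh(2)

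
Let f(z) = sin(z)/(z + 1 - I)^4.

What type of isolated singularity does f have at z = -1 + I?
pole of order 4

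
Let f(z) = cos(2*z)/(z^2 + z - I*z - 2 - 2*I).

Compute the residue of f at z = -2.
(-3/10 + I/10)*cos(4)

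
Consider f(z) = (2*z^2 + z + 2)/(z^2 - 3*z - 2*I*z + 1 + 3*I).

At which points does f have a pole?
{1 + I, 2 + I}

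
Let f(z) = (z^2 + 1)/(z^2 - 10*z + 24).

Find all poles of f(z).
The singularities of f are the zeros of the denominator. Factoring,
  z^2 - 10*z + 24 = (z - 6)*(z - 4)
so the candidates are z = 6, z = 4.

Check the numerator P(z) = z^2 + 1 at each one:
  P(6) = 37 ≠ 0, so z = 6 is a (simple) pole.
  P(4) = 17 ≠ 0, so z = 4 is a (simple) pole.

Poles of f: {4, 6}

Final answer: {4, 6}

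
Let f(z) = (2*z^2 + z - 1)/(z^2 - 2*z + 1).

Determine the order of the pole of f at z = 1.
Factor the denominator:
  z^2 - 2*z + 1 = (z - 1)^2

The numerator P(z) = 2*z^2 + z - 1 has P(1) = 2 ≠ 0, so no factor of (z - 1) cancels.
Near z = 1 we can therefore write f(z) = g(z)/(z - 1)^2 with g analytic at 1 and g(1) ≠ 0 (g is just the numerator).

Hence z = 1 is a pole of order 2.

Final answer: 2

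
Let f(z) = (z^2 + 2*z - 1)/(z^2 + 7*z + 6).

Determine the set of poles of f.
The singularities of f are the zeros of the denominator. Factoring,
  z^2 + 7*z + 6 = (z + 6)*(z + 1)
so the candidates are z = -6, z = -1.

Check the numerator P(z) = z^2 + 2*z - 1 at each one:
  P(-6) = 23 ≠ 0, so z = -6 is a (simple) pole.
  P(-1) = -2 ≠ 0, so z = -1 is a (simple) pole.

Poles of f: {-6, -1}

Final answer: {-6, -1}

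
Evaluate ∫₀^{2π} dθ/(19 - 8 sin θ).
Call the integral J. The integrand is 2π-periodic and we integrate over a full period, so shifting θ does not change the value (θ → θ + π/2 turns sin θ into cos θ; θ → θ + π flips the sign of the trig term). Hence
  J = ∫₀^{2π} dθ/(19 + 8 cos θ).
Put z = e^{iθ}: then cos θ = (z + 1/z)/2, dθ = dz/(iz), and z runs once counterclockwise around |z| = 1:
  J = ∮_{|z|=1} 1/(19 + 8*(z + 1/z)/2) · dz/(iz) = (2/i) ∮_{|z|=1} dz/(8*z^2 + 38*z + 8).
The roots of 8*z^2 + 38*z + 8 are z = (-19 ± sqrt(19^2 - 8^2))/8, with sqrt(297) = 3*sqrt(33); their product is 1, so only z₊ = -19/8 + 3*sqrt(33)/8 lies inside the unit circle (z₋ = -19/8 - 3*sqrt(33)/8 lies outside).
z₊ is a simple zero of q(z) = 8*z^2 + 38*z + 8, so Res(1/q, z₊) = 1/q'(z₊) with q'(z) = 16*z + 38; and q'(z₊) = 8*(z₊ - z₋) = 6*sqrt(33).
Therefore J = (2/i) · 2πi · 1/(6*sqrt(33)) = 2*pi/(3*sqrt(33)) = 2*sqrt(33)*pi/99

Final answer: 2*sqrt(33)*pi/99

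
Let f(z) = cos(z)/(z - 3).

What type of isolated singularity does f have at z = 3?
pole of order 1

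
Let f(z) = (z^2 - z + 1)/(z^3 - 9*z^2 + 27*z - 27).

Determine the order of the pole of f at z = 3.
3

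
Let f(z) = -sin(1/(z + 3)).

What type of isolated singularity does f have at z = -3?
Let u = z + 3. Then
  sin(1/u) = Σ_{k≥0} (-1)^k (1)^(2k+1)/((2k+1)!·u^(2k+1)) = 1/u - 1/(6*u^3) + 1/(120*u^5) + ...
which has infinitely many negative powers of u, so sin(1/(z + 3)) has an essential singularity at z = -3.
So the singularity is essential.

Final answer: essential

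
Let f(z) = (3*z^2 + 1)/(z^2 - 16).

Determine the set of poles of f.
{-4, 4}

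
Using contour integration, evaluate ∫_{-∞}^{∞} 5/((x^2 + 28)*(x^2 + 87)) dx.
5*pi*(-14*sqrt(87) + 87*sqrt(7))/71862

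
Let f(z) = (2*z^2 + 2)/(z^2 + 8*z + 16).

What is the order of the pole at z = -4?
Factor the denominator:
  z^2 + 8*z + 16 = (z + 4)^2

The numerator P(z) = 2*z^2 + 2 has P(-4) = 34 ≠ 0, so no factor of (z + 4) cancels.
Near z = -4 we can therefore write f(z) = g(z)/(z + 4)^2 with g analytic at -4 and g(-4) ≠ 0 (g is just the numerator).

Hence z = -4 is a pole of order 2.

Final answer: 2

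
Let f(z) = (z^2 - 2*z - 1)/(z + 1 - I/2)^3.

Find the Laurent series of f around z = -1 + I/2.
Put w = z - (-1 + I/2), i.e. z = w - 1 + I/2. The denominator is w^3, so it suffices to rewrite the numerator in powers of w.

P(z) = z^2 - 2*z - 1
P(w - 1 + I/2) = 7/4 - 2*I + (-4 + I)*w + w^2

Dividing each term by w^3:
  f = (7/4 - 2*I)/w^3 + (-4 + I)/w^2 + 1/w

Substituting back w = z + 1 - I/2:
  f(z) = (7/4 - 2*I)/(z + 1 - I/2)^3 + (-4 + I)/(z + 1 - I/2)^2 + 1/(z + 1 - I/2)

The series is finite because the numerator is a polynomial; the negative powers form the principal part, and the coefficient of 1/(z + 1 - I/2) gives Res(f, -1 + I/2) = 1.

Final answer: (7/4 - 2*I)/(z + 1 - I/2)^3 + (-4 + I)/(z + 1 - I/2)^2 + 1/(z + 1 - I/2)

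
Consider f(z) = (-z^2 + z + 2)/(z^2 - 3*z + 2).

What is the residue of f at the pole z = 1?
Write f(z) = P(z)/Q(z) with P(z) = -z^2 + z + 2 and Q(z) = z^2 - 3*z + 2.
The denominator factors as Q(z) = (z - 1)*(z - 2), so z = 1 is a simple zero of Q and P is analytic there; z = 1 is therefore a simple pole and
  Res(f, z₀) = P(z₀)/Q'(z₀).

Q'(z) = 2*z - 3, so Q'(1) = -1.
P(1) = 2.

Res(f, 1) = (2)/(-1) = -2

Final answer: -2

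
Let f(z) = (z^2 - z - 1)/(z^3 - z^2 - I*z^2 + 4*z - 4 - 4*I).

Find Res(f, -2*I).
Write f(z) = P(z)/Q(z) with P(z) = z^2 - z - 1 and Q(z) = z^3 - z^2 - I*z^2 + 4*z - 4 - 4*I.
The denominator factors as Q(z) = (z + 2*I)*(z - 1 - I)*(z - 2*I), so z = -2*I is a simple zero of Q and P is analytic there; z = -2*I is therefore a simple pole and
  Res(f, z₀) = P(z₀)/Q'(z₀).

Q'(z) = 3*z^2 - 2*z - 2*I*z + 4, so Q'(-2*I) = -12 + 4*I.
P(-2*I) = -5 + 2*I.

Res(f, -2*I) = (-5 + 2*I)/(-12 + 4*I) = 17/40 - I/40

Final answer: 17/40 - I/40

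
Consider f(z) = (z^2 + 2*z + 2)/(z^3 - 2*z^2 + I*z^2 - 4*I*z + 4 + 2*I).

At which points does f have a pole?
The singularities of f are the zeros of the denominator. Factoring,
  z^3 - 2*z^2 + I*z^2 - 4*I*z + 4 + 2*I = (z - 1 + I)*(z - 2 - I)*(z + 1 + I)
so the candidates are z = 1 - I, z = 2 + I, z = -1 - I.

Check the numerator P(z) = z^2 + 2*z + 2 at each one:
  P(1 - I) = 4 - 4*I ≠ 0, so z = 1 - I is a (simple) pole.
  P(2 + I) = 9 + 6*I ≠ 0, so z = 2 + I is a (simple) pole.
  P(-1 - I) = 0, so the factor (z + 1 + I) cancels and z = -1 - I is only a removable singularity, not a pole.

Poles of f: {1 - I, 2 + I}

Final answer: {1 - I, 2 + I}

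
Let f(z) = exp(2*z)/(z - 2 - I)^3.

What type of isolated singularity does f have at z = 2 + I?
pole of order 3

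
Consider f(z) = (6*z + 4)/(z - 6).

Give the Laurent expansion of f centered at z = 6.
Put w = z - (6), i.e. z = w + 6. The denominator is w, so it suffices to rewrite the numerator in powers of w.

P(z) = 6*z + 4
P(w + 6) = 40 + 6*w

Dividing each term by w:
  f = 40/w + 6

Substituting back w = z - 6:
  f(z) = 40/(z - 6) + 6

The series is finite because the numerator is a polynomial; the negative powers form the principal part, and the coefficient of 1/(z - 6) gives Res(f, 6) = 40.

Final answer: 40/(z - 6) + 6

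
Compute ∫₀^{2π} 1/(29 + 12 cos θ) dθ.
2*sqrt(697)*pi/697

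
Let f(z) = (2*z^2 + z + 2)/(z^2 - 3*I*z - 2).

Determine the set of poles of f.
The singularities of f are the zeros of the denominator. Factoring,
  z^2 - 3*I*z - 2 = (z - 2*I)*(z - I)
so the candidates are z = 2*I, z = I.

Check the numerator P(z) = 2*z^2 + z + 2 at each one:
  P(2*I) = -6 + 2*I ≠ 0, so z = 2*I is a (simple) pole.
  P(I) = I ≠ 0, so z = I is a (simple) pole.

Poles of f: {I, 2*I}

Final answer: {I, 2*I}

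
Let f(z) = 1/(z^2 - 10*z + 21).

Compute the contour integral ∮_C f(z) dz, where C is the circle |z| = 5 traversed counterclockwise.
By the residue theorem, ∮_C f(z) dz = 2πi · (sum of the residues of f at the poles inside |z| = 5).

The denominator factors as (z - 7)*(z - 3), so the singularities of f are simple poles at z = 7, z = 3.
  |7|² = 49 > 25 = 5², so this pole is outside the contour.
  |3|² = 9 < 25 = 5², so this pole is inside the contour.

With P(z) = 1 and Q(z) = z^2 - 10*z + 21, each pole is simple, so Res(f, z₀) = P(z₀)/Q'(z₀) with Q'(z) = 2*z - 10.
  Res(f, 3) = P(3)/Q'(3) = (1)/(-4) = -1/4

∮_C f(z) dz = 2πi · (-1/4) = -I*pi/2

Final answer: -I*pi/2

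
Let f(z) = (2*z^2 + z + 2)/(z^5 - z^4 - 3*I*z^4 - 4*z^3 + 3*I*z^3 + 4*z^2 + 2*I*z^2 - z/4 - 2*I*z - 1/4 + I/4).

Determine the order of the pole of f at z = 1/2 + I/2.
Factor the denominator:
  z^5 - z^4 - 3*I*z^4 - 4*z^3 + 3*I*z^3 + 4*z^2 + 2*I*z^2 - z/4 - 2*I*z - 1/4 + I/4 = (z - 1/2 - I/2)^4*(z + 1 - I)

The numerator P(z) = 2*z^2 + z + 2 has P(1/2 + I/2) = 5/2 + 3*I/2 ≠ 0, so no factor of (z - 1/2 - I/2) cancels.
Near z = 1/2 + I/2 we can therefore write f(z) = g(z)/(z - 1/2 - I/2)^4 with g analytic at 1/2 + I/2 and g(1/2 + I/2) ≠ 0 (g is the numerator divided by the remaining denominator factors).

Hence z = 1/2 + I/2 is a pole of order 4.

Final answer: 4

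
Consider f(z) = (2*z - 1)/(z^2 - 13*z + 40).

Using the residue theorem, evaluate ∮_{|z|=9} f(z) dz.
By the residue theorem, ∮_C f(z) dz = 2πi · (sum of the residues of f at the poles inside |z| = 9).

The denominator factors as (z - 8)*(z - 5), so the singularities of f are simple poles at z = 8, z = 5.
  |8|² = 64 < 81 = 9², so this pole is inside the contour.
  |5|² = 25 < 81 = 9², so this pole is inside the contour.

With P(z) = 2*z - 1 and Q(z) = z^2 - 13*z + 40, each pole is simple, so Res(f, z₀) = P(z₀)/Q'(z₀) with Q'(z) = 2*z - 13.
  Res(f, 8) = P(8)/Q'(8) = (15)/(3) = 5
  Res(f, 5) = P(5)/Q'(5) = (9)/(-3) = -3

Sum of residues inside C: 2
∮_C f(z) dz = 2πi · (2) = 4*I*pi

Final answer: 4*I*pi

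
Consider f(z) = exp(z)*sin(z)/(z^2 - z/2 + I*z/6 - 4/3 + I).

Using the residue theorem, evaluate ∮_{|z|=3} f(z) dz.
pi*(-6/25 + 18*I/25)*exp(-1 + I/3)*sin(1 - I/3) + pi*(-6/25 + 18*I/25)*exp(3/2 - I/2)*sin(3/2 - I/2)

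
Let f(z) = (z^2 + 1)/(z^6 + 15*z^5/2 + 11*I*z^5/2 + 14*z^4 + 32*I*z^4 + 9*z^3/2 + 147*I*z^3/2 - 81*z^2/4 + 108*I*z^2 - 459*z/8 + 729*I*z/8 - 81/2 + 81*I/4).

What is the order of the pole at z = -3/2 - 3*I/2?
4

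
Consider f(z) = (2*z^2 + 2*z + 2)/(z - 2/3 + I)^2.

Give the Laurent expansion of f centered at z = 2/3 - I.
Put w = z - (2/3 - I), i.e. z = w + 2/3 - I. The denominator is w^2, so it suffices to rewrite the numerator in powers of w.

P(z) = 2*z^2 + 2*z + 2
P(w + 2/3 - I) = 20/9 - 14*I/3 + (14/3 - 4*I)*w + 2*w^2

Dividing each term by w^2:
  f = (20/9 - 14*I/3)/w^2 + (14/3 - 4*I)/w + 2

Substituting back w = z - 2/3 + I:
  f(z) = (20/9 - 14*I/3)/(z - 2/3 + I)^2 + (14/3 - 4*I)/(z - 2/3 + I) + 2

The series is finite because the numerator is a polynomial; the negative powers form the principal part, and the coefficient of 1/(z - 2/3 + I) gives Res(f, 2/3 - I) = 14/3 - 4*I.

Final answer: (20/9 - 14*I/3)/(z - 2/3 + I)^2 + (14/3 - 4*I)/(z - 2/3 + I) + 2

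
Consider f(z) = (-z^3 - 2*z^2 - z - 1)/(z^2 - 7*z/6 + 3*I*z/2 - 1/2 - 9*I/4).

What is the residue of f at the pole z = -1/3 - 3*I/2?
Write f(z) = P(z)/Q(z) with P(z) = -z^3 - 2*z^2 - z - 1 and Q(z) = z^2 - 7*z/6 + 3*I*z/2 - 1/2 - 9*I/4.
The denominator factors as Q(z) = (z + 1/3 + 3*I/2)*(z - 3/2), so z = -1/3 - 3*I/2 is a simple zero of Q and P is analytic there; z = -1/3 - 3*I/2 is therefore a simple pole and
  Res(f, z₀) = P(z₀)/Q'(z₀).

Q'(z) = 2*z - 7/6 + 3*I/2, so Q'(-1/3 - 3*I/2) = -11/6 - 3*I/2.
P(-1/3 - 3*I/2) = 151/108 - 27*I/8.

Res(f, -1/3 - 3*I/2) = (151/108 - 27*I/8)/(-11/6 - 3*I/2) = 3239/7272 + 1193*I/808

Final answer: 3239/7272 + 1193*I/808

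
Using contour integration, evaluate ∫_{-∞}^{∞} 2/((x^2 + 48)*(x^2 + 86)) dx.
Let f(z) = 2/((z^2 + 48)*(z^2 + 86)). The denominator has no real zeros and deg Q - deg P = 4 ≥ 2, so the integral of f over the upper semicircle |z| = R tends to 0 as R → ∞. Closing the contour in the upper half-plane,
  ∫_{-∞}^{∞} f(x) dx = 2πi · Σ Res(f, z_k)  over the poles with Im z_k > 0.

Zeros of the denominator: z^2 + 48 = 0 gives z = ±4*sqrt(3)*I; z^2 + 86 = 0 gives z = ±sqrt(86)*I.
Upper half-plane: z = 4*sqrt(3)*I, z = sqrt(86)*I (simple).

Each pole is a simple zero of Q(z) = z^4 + 134*z^2 + 4128, so Res(f, z₀) = P(z₀)/Q'(z₀) with P(z) = 2, Q'(z) = 4*z^3 + 268*z:
  Res(f, 4*sqrt(3)*I) = (2)/(304*sqrt(3)*I) = -sqrt(3)*I/456
  Res(f, sqrt(86)*I) = (2)/(-76*sqrt(86)*I) = sqrt(86)*I/3268

Sum of residues: I*(-sqrt(3)/456 + sqrt(86)/3268)
∫_{-∞}^{∞} f(x) dx = 2πi · (I*(-sqrt(3)/456 + sqrt(86)/3268)) = pi*(-6*sqrt(86) + 43*sqrt(3))/9804

Final answer: pi*(-6*sqrt(86) + 43*sqrt(3))/9804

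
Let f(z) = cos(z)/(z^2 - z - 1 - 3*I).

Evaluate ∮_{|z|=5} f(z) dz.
pi*(4/13 + 6*I/13)*cos(2 + I) + pi*(-4/13 - 6*I/13)*cos(1 + I)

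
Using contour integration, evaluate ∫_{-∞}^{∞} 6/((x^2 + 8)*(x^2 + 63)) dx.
Let f(z) = 6/((z^2 + 8)*(z^2 + 63)). The denominator has no real zeros and deg Q - deg P = 4 ≥ 2, so the integral of f over the upper semicircle |z| = R tends to 0 as R → ∞. Closing the contour in the upper half-plane,
  ∫_{-∞}^{∞} f(x) dx = 2πi · Σ Res(f, z_k)  over the poles with Im z_k > 0.

Zeros of the denominator: z^2 + 8 = 0 gives z = ±2*sqrt(2)*I; z^2 + 63 = 0 gives z = ±3*sqrt(7)*I.
Upper half-plane: z = 2*sqrt(2)*I, z = 3*sqrt(7)*I (simple).

Each pole is a simple zero of Q(z) = z^4 + 71*z^2 + 504, so Res(f, z₀) = P(z₀)/Q'(z₀) with P(z) = 6, Q'(z) = 4*z^3 + 142*z:
  Res(f, 2*sqrt(2)*I) = (6)/(220*sqrt(2)*I) = -3*sqrt(2)*I/220
  Res(f, 3*sqrt(7)*I) = (6)/(-330*sqrt(7)*I) = sqrt(7)*I/385

Sum of residues: I*(-21*sqrt(2) + 4*sqrt(7))/1540
∫_{-∞}^{∞} f(x) dx = 2πi · (I*(-21*sqrt(2) + 4*sqrt(7))/1540) = pi*(-4*sqrt(7) + 21*sqrt(2))/770

Final answer: pi*(-4*sqrt(7) + 21*sqrt(2))/770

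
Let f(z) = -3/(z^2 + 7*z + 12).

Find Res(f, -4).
Write f(z) = P(z)/Q(z) with P(z) = -3 and Q(z) = z^2 + 7*z + 12.
The denominator factors as Q(z) = (z + 3)*(z + 4), so z = -4 is a simple zero of Q and P is analytic there; z = -4 is therefore a simple pole and
  Res(f, z₀) = P(z₀)/Q'(z₀).

Q'(z) = 2*z + 7, so Q'(-4) = -1.
P(-4) = -3.

Res(f, -4) = (-3)/(-1) = 3

Final answer: 3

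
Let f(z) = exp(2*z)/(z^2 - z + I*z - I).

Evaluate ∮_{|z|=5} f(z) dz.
By the residue theorem, ∮_C f(z) dz = 2πi · (sum of the residues of f at the poles inside |z| = 5).

The denominator factors as (z - 1)*(z + I), so the singularities of f are simple poles at z = 1, z = -I.
  |1|² = 1 < 25 = 5², so this pole is inside the contour.
  |-I|² = 1 < 25 = 5², so this pole is inside the contour.

With P(z) = exp(2*z) and Q(z) = z^2 - z + I*z - I, each pole is simple, so Res(f, z₀) = P(z₀)/Q'(z₀) with Q'(z) = 2*z - 1 + I.
  Res(f, 1) = P(1)/Q'(1) = (exp(2))/(1 + I) = (1/2 - I/2)*exp(2)
  Res(f, -I) = P(-I)/Q'(-I) = (exp(-2*I))/(-1 - I) = (-1/2 + I/2)*exp(-2*I)

Sum of residues inside C: (1/2 - I/2)*exp(2) + (-1/2 + I/2)*exp(-2*I)
∮_C f(z) dz = 2πi · ((1/2 - I/2)*exp(2) + (-1/2 + I/2)*exp(-2*I)) = pi*(-1 - I)*exp(-2*I) + pi*(1 + I)*exp(2)

Final answer: pi*(-1 - I)*exp(-2*I) + pi*(1 + I)*exp(2)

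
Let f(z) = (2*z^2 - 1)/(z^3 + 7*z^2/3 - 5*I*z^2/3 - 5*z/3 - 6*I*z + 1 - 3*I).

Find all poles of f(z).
The singularities of f are the zeros of the denominator. Factoring,
  z^3 + 7*z^2/3 - 5*I*z^2/3 - 5*z/3 - 6*I*z + 1 - 3*I = (z + 3)*(z - 1 - 2*I)*(z + 1/3 + I/3)
so the candidates are z = -3, z = 1 + 2*I, z = -1/3 - I/3.

Check the numerator P(z) = 2*z^2 - 1 at each one:
  P(-3) = 17 ≠ 0, so z = -3 is a (simple) pole.
  P(1 + 2*I) = -7 + 8*I ≠ 0, so z = 1 + 2*I is a (simple) pole.
  P(-1/3 - I/3) = -1 + 4*I/9 ≠ 0, so z = -1/3 - I/3 is a (simple) pole.

Poles of f: {-3, -1/3 - I/3, 1 + 2*I}

Final answer: {-3, -1/3 - I/3, 1 + 2*I}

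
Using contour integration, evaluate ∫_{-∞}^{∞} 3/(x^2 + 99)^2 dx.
Let f(z) = 3/(z^2 + 99)^2. The denominator has no real zeros and deg Q - deg P = 4 ≥ 2, so the integral of f over the upper semicircle |z| = R tends to 0 as R → ∞. Closing the contour in the upper half-plane,
  ∫_{-∞}^{∞} f(x) dx = 2πi · Σ Res(f, z_k)  over the poles with Im z_k > 0.

Zeros of the denominator: z^2 + 99 = 0 gives z = ±3*sqrt(11)*I.
Upper half-plane: z = 3*sqrt(11)*I (a pole of order 2).

Write f(z) = g(z)/(z - 3*sqrt(11)*I)^2 with g(z) = 3/(z + 3*sqrt(11)*I)^2. For a double pole, Res(f, z₀) = g'(z₀):
  g'(z) = -6/(z + 3*sqrt(11)*I)^3
  Res(f, 3*sqrt(11)*I) = g'(3*sqrt(11)*I) = -sqrt(11)*I/4356

∫_{-∞}^{∞} f(x) dx = 2πi · (-sqrt(11)*I/4356) = sqrt(11)*pi/2178

Final answer: sqrt(11)*pi/2178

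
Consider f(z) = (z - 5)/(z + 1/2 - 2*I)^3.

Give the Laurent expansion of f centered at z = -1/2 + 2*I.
Put w = z - (-1/2 + 2*I), i.e. z = w - 1/2 + 2*I. The denominator is w^3, so it suffices to rewrite the numerator in powers of w.

P(z) = z - 5
P(w - 1/2 + 2*I) = -11/2 + 2*I + w

Dividing each term by w^3:
  f = (-11/2 + 2*I)/w^3 + 1/w^2

Substituting back w = z + 1/2 - 2*I:
  f(z) = (-11/2 + 2*I)/(z + 1/2 - 2*I)^3 + 1/(z + 1/2 - 2*I)^2

The series is finite because the numerator is a polynomial; the negative powers form the principal part.

Final answer: (-11/2 + 2*I)/(z + 1/2 - 2*I)^3 + 1/(z + 1/2 - 2*I)^2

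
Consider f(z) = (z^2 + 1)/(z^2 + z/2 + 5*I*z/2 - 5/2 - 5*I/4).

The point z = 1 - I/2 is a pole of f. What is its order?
Factor the denominator:
  z^2 + z/2 + 5*I*z/2 - 5/2 - 5*I/4 = (z - 1 + I/2)*(z + 3/2 + 2*I)

The numerator P(z) = z^2 + 1 has P(1 - I/2) = 7/4 - I ≠ 0, so no factor of (z - 1 + I/2) cancels.
Near z = 1 - I/2 we can therefore write f(z) = g(z)/(z - 1 + I/2) with g analytic at 1 - I/2 and g(1 - I/2) ≠ 0 (g is the numerator divided by the remaining denominator factors).

Hence z = 1 - I/2 is a pole of order 1.

Final answer: 1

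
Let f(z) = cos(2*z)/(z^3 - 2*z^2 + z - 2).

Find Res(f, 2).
Write f(z) = P(z)/Q(z) with P(z) = cos(2*z) and Q(z) = z^3 - 2*z^2 + z - 2.
The denominator factors as Q(z) = (z + I)*(z - I)*(z - 2), so z = 2 is a simple zero of Q and P is analytic there; z = 2 is therefore a simple pole and
  Res(f, z₀) = P(z₀)/Q'(z₀).

Q'(z) = 3*z^2 - 4*z + 1, so Q'(2) = 5.
P(2) = cos(4).

Res(f, 2) = (cos(4))/(5) = cos(4)/5

Final answer: cos(4)/5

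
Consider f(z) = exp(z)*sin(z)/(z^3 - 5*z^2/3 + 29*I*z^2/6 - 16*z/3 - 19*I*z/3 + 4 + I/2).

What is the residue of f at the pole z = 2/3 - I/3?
(-270/901 + 9*I/901)*exp(2/3 - I/3)*sin(2/3 - I/3)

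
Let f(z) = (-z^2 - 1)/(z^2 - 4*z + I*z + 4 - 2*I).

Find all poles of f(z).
{2 - I, 2}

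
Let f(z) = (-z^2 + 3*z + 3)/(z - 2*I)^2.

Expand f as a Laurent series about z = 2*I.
Put w = z - (2*I), i.e. z = w + 2*I. The denominator is w^2, so it suffices to rewrite the numerator in powers of w.

P(z) = -z^2 + 3*z + 3
P(w + 2*I) = 7 + 6*I + (3 - 4*I)*w - w^2

Dividing each term by w^2:
  f = (7 + 6*I)/w^2 + (3 - 4*I)/w - 1

Substituting back w = z - 2*I:
  f(z) = (7 + 6*I)/(z - 2*I)^2 + (3 - 4*I)/(z - 2*I) - 1

The series is finite because the numerator is a polynomial; the negative powers form the principal part, and the coefficient of 1/(z - 2*I) gives Res(f, 2*I) = 3 - 4*I.

Final answer: (7 + 6*I)/(z - 2*I)^2 + (3 - 4*I)/(z - 2*I) - 1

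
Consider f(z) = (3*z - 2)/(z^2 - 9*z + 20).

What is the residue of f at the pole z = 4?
-10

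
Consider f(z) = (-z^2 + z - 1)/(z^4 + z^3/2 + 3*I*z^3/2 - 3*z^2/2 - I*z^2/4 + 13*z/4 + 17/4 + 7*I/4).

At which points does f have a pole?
The singularities of f are the zeros of the denominator. Factoring,
  z^4 + z^3/2 + 3*I*z^3/2 - 3*z^2/2 - I*z^2/4 + 13*z/4 + 17/4 + 7*I/4 = (z + 3/2 + I)*(z + 1)*(z - 1 + 3*I/2)*(z - 1 - I)
so the candidates are z = -3/2 - I, z = -1, z = 1 - 3*I/2, z = 1 + I.

Check the numerator P(z) = -z^2 + z - 1 at each one:
  P(-3/2 - I) = -15/4 - 4*I ≠ 0, so z = -3/2 - I is a (simple) pole.
  P(-1) = -3 ≠ 0, so z = -1 is a (simple) pole.
  P(1 - 3*I/2) = 5/4 + 3*I/2 ≠ 0, so z = 1 - 3*I/2 is a (simple) pole.
  P(1 + I) = -I ≠ 0, so z = 1 + I is a (simple) pole.

Poles of f: {-3/2 - I, -1, 1 - 3*I/2, 1 + I}

Final answer: {-3/2 - I, -1, 1 - 3*I/2, 1 + I}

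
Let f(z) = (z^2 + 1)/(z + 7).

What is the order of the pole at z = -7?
Factor the denominator:
  z + 7 = (z + 7)

The numerator P(z) = z^2 + 1 has P(-7) = 50 ≠ 0, so no factor of (z + 7) cancels.
Near z = -7 we can therefore write f(z) = g(z)/(z + 7) with g analytic at -7 and g(-7) ≠ 0 (g is just the numerator).

Hence z = -7 is a pole of order 1.

Final answer: 1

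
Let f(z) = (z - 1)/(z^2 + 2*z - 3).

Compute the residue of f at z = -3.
Write f(z) = P(z)/Q(z) with P(z) = z - 1 and Q(z) = z^2 + 2*z - 3.
The denominator factors as Q(z) = (z + 3)*(z - 1), so z = -3 is a simple zero of Q and P is analytic there; z = -3 is therefore a simple pole and
  Res(f, z₀) = P(z₀)/Q'(z₀).

Q'(z) = 2*z + 2, so Q'(-3) = -4.
P(-3) = -4.

Res(f, -3) = (-4)/(-4) = 1

Final answer: 1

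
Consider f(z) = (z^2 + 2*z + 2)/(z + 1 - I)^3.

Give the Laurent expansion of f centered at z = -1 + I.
Put w = z - (-1 + I), i.e. z = w - 1 + I. The denominator is w^3, so it suffices to rewrite the numerator in powers of w.

P(z) = z^2 + 2*z + 2
P(w - 1 + I) = 2*I*w + w^2

Dividing each term by w^3:
  f = 2*I/w^2 + 1/w

Substituting back w = z + 1 - I:
  f(z) = 2*I/(z + 1 - I)^2 + 1/(z + 1 - I)

The series is finite because the numerator is a polynomial; the negative powers form the principal part, and the coefficient of 1/(z + 1 - I) gives Res(f, -1 + I) = 1.

Final answer: 2*I/(z + 1 - I)^2 + 1/(z + 1 - I)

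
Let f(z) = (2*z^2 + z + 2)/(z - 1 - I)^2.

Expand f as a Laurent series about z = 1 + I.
Put w = z - (1 + I), i.e. z = w + 1 + I. The denominator is w^2, so it suffices to rewrite the numerator in powers of w.

P(z) = 2*z^2 + z + 2
P(w + 1 + I) = 3 + 5*I + (5 + 4*I)*w + 2*w^2

Dividing each term by w^2:
  f = (3 + 5*I)/w^2 + (5 + 4*I)/w + 2

Substituting back w = z - 1 - I:
  f(z) = (3 + 5*I)/(z - 1 - I)^2 + (5 + 4*I)/(z - 1 - I) + 2

The series is finite because the numerator is a polynomial; the negative powers form the principal part, and the coefficient of 1/(z - 1 - I) gives Res(f, 1 + I) = 5 + 4*I.

Final answer: (3 + 5*I)/(z - 1 - I)^2 + (5 + 4*I)/(z - 1 - I) + 2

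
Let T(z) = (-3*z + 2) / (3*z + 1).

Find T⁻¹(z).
(-z + 2)/(3*z + 3)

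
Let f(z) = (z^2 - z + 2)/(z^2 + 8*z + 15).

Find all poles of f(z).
The singularities of f are the zeros of the denominator. Factoring,
  z^2 + 8*z + 15 = (z + 3)*(z + 5)
so the candidates are z = -3, z = -5.

Check the numerator P(z) = z^2 - z + 2 at each one:
  P(-3) = 14 ≠ 0, so z = -3 is a (simple) pole.
  P(-5) = 32 ≠ 0, so z = -5 is a (simple) pole.

Poles of f: {-5, -3}

Final answer: {-5, -3}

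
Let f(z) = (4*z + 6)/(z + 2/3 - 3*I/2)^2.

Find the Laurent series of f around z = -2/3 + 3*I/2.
(10/3 + 6*I)/(z + 2/3 - 3*I/2)^2 + 4/(z + 2/3 - 3*I/2)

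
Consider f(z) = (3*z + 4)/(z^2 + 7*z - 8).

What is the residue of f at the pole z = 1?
Write f(z) = P(z)/Q(z) with P(z) = 3*z + 4 and Q(z) = z^2 + 7*z - 8.
The denominator factors as Q(z) = (z + 8)*(z - 1), so z = 1 is a simple zero of Q and P is analytic there; z = 1 is therefore a simple pole and
  Res(f, z₀) = P(z₀)/Q'(z₀).

Q'(z) = 2*z + 7, so Q'(1) = 9.
P(1) = 7.

Res(f, 1) = (7)/(9) = 7/9

Final answer: 7/9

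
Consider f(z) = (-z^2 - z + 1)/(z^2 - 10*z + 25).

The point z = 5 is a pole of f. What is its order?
2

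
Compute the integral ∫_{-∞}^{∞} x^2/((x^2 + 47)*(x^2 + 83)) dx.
Let f(z) = z^2/((z^2 + 47)*(z^2 + 83)). The denominator has no real zeros and deg Q - deg P = 2 ≥ 2, so the integral of f over the upper semicircle |z| = R tends to 0 as R → ∞. Closing the contour in the upper half-plane,
  ∫_{-∞}^{∞} f(x) dx = 2πi · Σ Res(f, z_k)  over the poles with Im z_k > 0.

Zeros of the denominator: z^2 + 83 = 0 gives z = ±sqrt(83)*I; z^2 + 47 = 0 gives z = ±sqrt(47)*I.
Upper half-plane: z = sqrt(47)*I, z = sqrt(83)*I (simple).

Each pole is a simple zero of Q(z) = z^4 + 130*z^2 + 3901, so Res(f, z₀) = P(z₀)/Q'(z₀) with P(z) = z^2, Q'(z) = 4*z^3 + 260*z:
  Res(f, sqrt(47)*I) = (-47)/(72*sqrt(47)*I) = sqrt(47)*I/72
  Res(f, sqrt(83)*I) = (-83)/(-72*sqrt(83)*I) = -sqrt(83)*I/72

Sum of residues: I*(-sqrt(83) + sqrt(47))/72
∫_{-∞}^{∞} f(x) dx = 2πi · (I*(-sqrt(83) + sqrt(47))/72) = pi*(-sqrt(47) + sqrt(83))/36

Final answer: pi*(-sqrt(47) + sqrt(83))/36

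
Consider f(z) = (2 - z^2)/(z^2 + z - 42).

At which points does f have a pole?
The singularities of f are the zeros of the denominator. Factoring,
  z^2 + z - 42 = (z - 6)*(z + 7)
so the candidates are z = 6, z = -7.

Check the numerator P(z) = 2 - z^2 at each one:
  P(6) = -34 ≠ 0, so z = 6 is a (simple) pole.
  P(-7) = -47 ≠ 0, so z = -7 is a (simple) pole.

Poles of f: {-7, 6}

Final answer: {-7, 6}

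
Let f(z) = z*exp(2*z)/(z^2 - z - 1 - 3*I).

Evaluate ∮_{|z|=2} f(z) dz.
By the residue theorem, ∮_C f(z) dz = 2πi · (sum of the residues of f at the poles inside |z| = 2).

The denominator factors as (z + 1 + I)*(z - 2 - I), so the singularities of f are simple poles at z = -1 - I, z = 2 + I.
  |-1 - I|² = 2 < 4 = 2², so this pole is inside the contour.
  |2 + I|² = 5 > 4 = 2², so this pole is outside the contour.

With P(z) = z*exp(2*z) and Q(z) = z^2 - z - 1 - 3*I, each pole is simple, so Res(f, z₀) = P(z₀)/Q'(z₀) with Q'(z) = 2*z - 1.
  Res(f, -1 - I) = P(-1 - I)/Q'(-1 - I) = ((-1 - I)*exp(-2 - 2*I))/(-3 - 2*I) = (5/13 + I/13)*exp(-2 - 2*I)

∮_C f(z) dz = 2πi · ((5/13 + I/13)*exp(-2 - 2*I)) = pi*(-2/13 + 10*I/13)*exp(-2 - 2*I)

Final answer: pi*(-2/13 + 10*I/13)*exp(-2 - 2*I)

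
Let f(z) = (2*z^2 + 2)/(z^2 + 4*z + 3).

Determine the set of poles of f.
The singularities of f are the zeros of the denominator. Factoring,
  z^2 + 4*z + 3 = (z + 1)*(z + 3)
so the candidates are z = -1, z = -3.

Check the numerator P(z) = 2*z^2 + 2 at each one:
  P(-1) = 4 ≠ 0, so z = -1 is a (simple) pole.
  P(-3) = 20 ≠ 0, so z = -3 is a (simple) pole.

Poles of f: {-3, -1}

Final answer: {-3, -1}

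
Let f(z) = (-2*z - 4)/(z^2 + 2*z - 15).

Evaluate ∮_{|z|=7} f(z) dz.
-4*I*pi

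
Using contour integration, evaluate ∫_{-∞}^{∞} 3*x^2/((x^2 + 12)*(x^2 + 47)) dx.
Let f(z) = 3*z^2/((z^2 + 12)*(z^2 + 47)). The denominator has no real zeros and deg Q - deg P = 2 ≥ 2, so the integral of f over the upper semicircle |z| = R tends to 0 as R → ∞. Closing the contour in the upper half-plane,
  ∫_{-∞}^{∞} f(x) dx = 2πi · Σ Res(f, z_k)  over the poles with Im z_k > 0.

Zeros of the denominator: z^2 + 12 = 0 gives z = ±2*sqrt(3)*I; z^2 + 47 = 0 gives z = ±sqrt(47)*I.
Upper half-plane: z = 2*sqrt(3)*I, z = sqrt(47)*I (simple).

Each pole is a simple zero of Q(z) = z^4 + 59*z^2 + 564, so Res(f, z₀) = P(z₀)/Q'(z₀) with P(z) = 3*z^2, Q'(z) = 4*z^3 + 118*z:
  Res(f, 2*sqrt(3)*I) = (-36)/(140*sqrt(3)*I) = 3*sqrt(3)*I/35
  Res(f, sqrt(47)*I) = (-141)/(-70*sqrt(47)*I) = -3*sqrt(47)*I/70

Sum of residues: 3*I*(-sqrt(47) + 2*sqrt(3))/70
∫_{-∞}^{∞} f(x) dx = 2πi · (3*I*(-sqrt(47) + 2*sqrt(3))/70) = 3*pi*(-2*sqrt(3) + sqrt(47))/35

Final answer: 3*pi*(-2*sqrt(3) + sqrt(47))/35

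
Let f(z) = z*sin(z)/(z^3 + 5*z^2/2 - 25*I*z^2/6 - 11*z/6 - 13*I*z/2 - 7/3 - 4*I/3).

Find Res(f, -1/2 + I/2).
(21/65 + 27*I/65)*sin(1/2 - I/2)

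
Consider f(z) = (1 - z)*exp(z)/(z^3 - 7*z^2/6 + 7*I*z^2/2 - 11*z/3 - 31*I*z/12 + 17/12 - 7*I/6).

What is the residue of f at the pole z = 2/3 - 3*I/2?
Write f(z) = P(z)/Q(z) with P(z) = (1 - z)*exp(z) and Q(z) = z^3 - 7*z^2/6 + 7*I*z^2/2 - 11*z/3 - 31*I*z/12 + 17/12 - 7*I/6.
The denominator factors as Q(z) = (z + I)*(z - 1/2 + I)*(z - 2/3 + 3*I/2), so z = 2/3 - 3*I/2 is a simple zero of Q and P is analytic there; z = 2/3 - 3*I/2 is therefore a simple pole and
  Res(f, z₀) = P(z₀)/Q'(z₀).

Q'(z) = 3*z^2 - 7*z/3 + 7*I*z - 11/3 - 31*I/12, so Q'(2/3 - 3*I/2) = -5/36 - 5*I/12.
P(2/3 - 3*I/2) = (1/3 + 3*I/2)*exp(2/3 - 3*I/2).

Res(f, 2/3 - 3*I/2) = ((1/3 + 3*I/2)*exp(2/3 - 3*I/2))/(-5/36 - 5*I/12) = (-87/25 - 9*I/25)*exp(2/3 - 3*I/2)

Final answer: (-87/25 - 9*I/25)*exp(2/3 - 3*I/2)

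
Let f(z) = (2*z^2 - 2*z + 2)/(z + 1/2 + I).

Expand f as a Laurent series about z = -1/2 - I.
(3/2 + 4*I)/(z + 1/2 + I) - 4 - 4*I + 2*(z + 1/2 + I)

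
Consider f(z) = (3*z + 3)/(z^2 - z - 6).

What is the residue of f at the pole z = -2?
Write f(z) = P(z)/Q(z) with P(z) = 3*z + 3 and Q(z) = z^2 - z - 6.
The denominator factors as Q(z) = (z + 2)*(z - 3), so z = -2 is a simple zero of Q and P is analytic there; z = -2 is therefore a simple pole and
  Res(f, z₀) = P(z₀)/Q'(z₀).

Q'(z) = 2*z - 1, so Q'(-2) = -5.
P(-2) = -3.

Res(f, -2) = (-3)/(-5) = 3/5

Final answer: 3/5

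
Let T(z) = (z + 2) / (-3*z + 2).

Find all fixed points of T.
T(z) = z means z + 2 = z*(-3*z + 2), i.e.
  -3*z^2 + z - 2 = 0.
Discriminant: (1)^2 - 4*(-3)*(-2) = -23, so the roots are complex conjugates.
  z = (-1 ± I*sqrt(23))/(2*(-3))
Fixed points: {1/6 - sqrt(23)*I/6, 1/6 + sqrt(23)*I/6}

Final answer: {1/6 - sqrt(23)*I/6, 1/6 + sqrt(23)*I/6}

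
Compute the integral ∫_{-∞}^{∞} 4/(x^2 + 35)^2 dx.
Let f(z) = 4/(z^2 + 35)^2. The denominator has no real zeros and deg Q - deg P = 4 ≥ 2, so the integral of f over the upper semicircle |z| = R tends to 0 as R → ∞. Closing the contour in the upper half-plane,
  ∫_{-∞}^{∞} f(x) dx = 2πi · Σ Res(f, z_k)  over the poles with Im z_k > 0.

Zeros of the denominator: z^2 + 35 = 0 gives z = ±sqrt(35)*I.
Upper half-plane: z = sqrt(35)*I (a pole of order 2).

Write f(z) = g(z)/(z - sqrt(35)*I)^2 with g(z) = 4/(z + sqrt(35)*I)^2. For a double pole, Res(f, z₀) = g'(z₀):
  g'(z) = -8/(z + sqrt(35)*I)^3
  Res(f, sqrt(35)*I) = g'(sqrt(35)*I) = -sqrt(35)*I/1225

∫_{-∞}^{∞} f(x) dx = 2πi · (-sqrt(35)*I/1225) = 2*sqrt(35)*pi/1225

Final answer: 2*sqrt(35)*pi/1225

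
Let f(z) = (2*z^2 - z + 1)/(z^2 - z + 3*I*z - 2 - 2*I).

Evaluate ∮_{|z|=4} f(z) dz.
By the residue theorem, ∮_C f(z) dz = 2πi · (sum of the residues of f at the poles inside |z| = 4).

The denominator factors as (z - 1 + I)*(z + 2*I), so the singularities of f are simple poles at z = 1 - I, z = -2*I.
  |1 - I|² = 2 < 16 = 4², so this pole is inside the contour.
  |-2*I|² = 4 < 16 = 4², so this pole is inside the contour.

With P(z) = 2*z^2 - z + 1 and Q(z) = z^2 - z + 3*I*z - 2 - 2*I, each pole is simple, so Res(f, z₀) = P(z₀)/Q'(z₀) with Q'(z) = 2*z - 1 + 3*I.
  Res(f, 1 - I) = P(1 - I)/Q'(1 - I) = (-3*I)/(1 + I) = -3/2 - 3*I/2
  Res(f, -2*I) = P(-2*I)/Q'(-2*I) = (-7 + 2*I)/(-1 - I) = 5/2 - 9*I/2

Sum of residues inside C: 1 - 6*I
∮_C f(z) dz = 2πi · (1 - 6*I) = pi*(12 + 2*I)

Final answer: pi*(12 + 2*I)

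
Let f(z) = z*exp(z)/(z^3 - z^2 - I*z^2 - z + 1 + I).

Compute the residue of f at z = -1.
Write f(z) = P(z)/Q(z) with P(z) = z*exp(z) and Q(z) = z^3 - z^2 - I*z^2 - z + 1 + I.
The denominator factors as Q(z) = (z - 1)*(z + 1)*(z - 1 - I), so z = -1 is a simple zero of Q and P is analytic there; z = -1 is therefore a simple pole and
  Res(f, z₀) = P(z₀)/Q'(z₀).

Q'(z) = 3*z^2 - 2*z - 2*I*z - 1, so Q'(-1) = 4 + 2*I.
P(-1) = -exp(-1).

Res(f, -1) = (-exp(-1))/(4 + 2*I) = (-1/5 + I/10)*exp(-1)

Final answer: (-1/5 + I/10)*exp(-1)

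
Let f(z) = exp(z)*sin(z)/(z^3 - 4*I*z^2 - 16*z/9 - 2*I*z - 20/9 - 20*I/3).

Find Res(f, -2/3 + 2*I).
Write f(z) = P(z)/Q(z) with P(z) = exp(z)*sin(z) and Q(z) = z^3 - 4*I*z^2 - 16*z/9 - 2*I*z - 20/9 - 20*I/3.
The denominator factors as Q(z) = (z + 1/3 + I)*(z + 2/3 - 2*I)*(z - 1 - 3*I), so z = -2/3 + 2*I is a simple zero of Q and P is analytic there; z = -2/3 + 2*I is therefore a simple pole and
  Res(f, z₀) = P(z₀)/Q'(z₀).

Q'(z) = 3*z^2 - 8*I*z - 16/9 - 2*I, so Q'(-2/3 + 2*I) = 32/9 - 14*I/3.
P(-2/3 + 2*I) = -exp(-2/3 + 2*I)*sin(2/3 - 2*I).

Res(f, -2/3 + 2*I) = (-exp(-2/3 + 2*I)*sin(2/3 - 2*I))/(32/9 - 14*I/3) = (-72/697 - 189*I/1394)*exp(-2/3 + 2*I)*sin(2/3 - 2*I)

Final answer: (-72/697 - 189*I/1394)*exp(-2/3 + 2*I)*sin(2/3 - 2*I)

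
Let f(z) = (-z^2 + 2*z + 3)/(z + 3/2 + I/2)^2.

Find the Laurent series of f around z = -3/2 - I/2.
Put w = z - (-3/2 - I/2), i.e. z = w - 3/2 - I/2. The denominator is w^2, so it suffices to rewrite the numerator in powers of w.

P(z) = -z^2 + 2*z + 3
P(w - 3/2 - I/2) = -2 - 5*I/2 + (5 + I)*w - w^2

Dividing each term by w^2:
  f = (-2 - 5*I/2)/w^2 + (5 + I)/w - 1

Substituting back w = z + 3/2 + I/2:
  f(z) = (-2 - 5*I/2)/(z + 3/2 + I/2)^2 + (5 + I)/(z + 3/2 + I/2) - 1

The series is finite because the numerator is a polynomial; the negative powers form the principal part, and the coefficient of 1/(z + 3/2 + I/2) gives Res(f, -3/2 - I/2) = 5 + I.

Final answer: (-2 - 5*I/2)/(z + 3/2 + I/2)^2 + (5 + I)/(z + 3/2 + I/2) - 1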